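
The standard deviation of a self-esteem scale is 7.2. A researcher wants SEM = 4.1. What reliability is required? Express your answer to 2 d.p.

0.68

r = 1 − (4.1000/7.2)² ≈ 1 − 0.3243 ≈ 0.6757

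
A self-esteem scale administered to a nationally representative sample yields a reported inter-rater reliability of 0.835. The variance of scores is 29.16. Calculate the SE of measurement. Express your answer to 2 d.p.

2.19

SD = √29.16 ≃ 5.400
SEM = 5.400×√(1 − 0.835) ≃ 2.193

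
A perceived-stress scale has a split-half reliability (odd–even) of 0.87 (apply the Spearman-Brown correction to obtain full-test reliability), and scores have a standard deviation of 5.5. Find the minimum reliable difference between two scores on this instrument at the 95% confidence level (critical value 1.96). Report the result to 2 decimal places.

4.02

Full-length reliability (Spearman-Brown) = 2(0.87)/(1+0.87) ≈ 0.93048
The standard error of measurement is 5.50000·√(1 − 0.93048) ≈ 5.50000·0.26366 ≈ 1.45015.
SE_diff = √2 · SEM ≈ 2.05082
Smallest detectable difference = 1.96·2.05082 ≈ 4.01962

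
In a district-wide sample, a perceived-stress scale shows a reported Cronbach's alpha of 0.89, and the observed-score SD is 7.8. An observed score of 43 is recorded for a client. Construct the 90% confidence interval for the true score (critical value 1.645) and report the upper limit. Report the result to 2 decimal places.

SEM = 7.80000·√(1 − 0.89000) ≈ 2.58697
Half-width = 1.645·2.58697 ≈ 4.25556
Upper bound: 43 + 4.25556 = 47.25556

47.26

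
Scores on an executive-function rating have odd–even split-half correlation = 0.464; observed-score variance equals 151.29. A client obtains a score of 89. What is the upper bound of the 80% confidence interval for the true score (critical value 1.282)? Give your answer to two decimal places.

98.54

σ = 151.29^(1/2) = 12.3000
r_full = 2·0.464 / (1 + 0.464) ≈ 0.6339
SEM = 12.3000 * √(1 − 0.6339) = 12.3000 * √0.3661 ≈ 12.3000 * 0.6051 ≈ 7.4425
Margin = 1.282 * 7.4425 ≈ 9.5412
Upper limit = 89 + 9.5412 ≈ 98.5412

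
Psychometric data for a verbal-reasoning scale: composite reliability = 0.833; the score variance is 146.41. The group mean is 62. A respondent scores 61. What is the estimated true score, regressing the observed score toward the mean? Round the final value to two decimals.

Estimated true score = 0.833·61 + (1 − 0.833)·62 ≃ 61.167

61.17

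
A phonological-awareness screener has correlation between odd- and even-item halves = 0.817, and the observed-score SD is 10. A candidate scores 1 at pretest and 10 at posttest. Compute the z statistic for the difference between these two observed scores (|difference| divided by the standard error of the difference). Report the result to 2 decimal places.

r_full = 2·0.817 / (1 + 0.817) ≃ 0.8993
SEM = 10.0000 · √(1 − 0.8993) = 10.0000 · √0.1007 ≃ 10.0000 · 0.3174 ≃ 3.1736
Standard error of the difference = 3.1736·√2 ≃ 4.4881
z = 9 / 4.4881 ≃ 2.0053

2.01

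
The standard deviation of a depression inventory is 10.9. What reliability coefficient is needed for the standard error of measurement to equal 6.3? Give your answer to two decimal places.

r = 1 − (6.3000/10.9)² ≈ 1 − 0.3341 ≈ 0.6659

0.67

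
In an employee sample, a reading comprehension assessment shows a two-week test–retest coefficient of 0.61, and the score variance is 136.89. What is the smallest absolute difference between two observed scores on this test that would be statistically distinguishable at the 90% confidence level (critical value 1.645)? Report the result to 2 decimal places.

SD = √136.89 ≈ 11.700
SEM = 11.700×√(1 − 0.610) ≈ 7.307
Standard error of the difference = 7.307·√2 ≈ 10.333
Smallest detectable difference = 1.645×10.333 ≈ 16.998

17.00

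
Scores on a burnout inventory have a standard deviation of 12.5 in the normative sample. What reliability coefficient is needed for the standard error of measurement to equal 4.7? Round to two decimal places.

0.86

Required reliability = 1 − (SEM/SD)² = 1 − 0.141 ≈ 0.859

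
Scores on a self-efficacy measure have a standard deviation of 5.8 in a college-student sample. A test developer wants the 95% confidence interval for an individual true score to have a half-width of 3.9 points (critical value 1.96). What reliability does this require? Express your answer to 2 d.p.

SEM needed = half-width / z = 3.9/1.96 ≈ 1.9898
r = 1 − (SEM / SD)² = 1 − (1.9898 / 5.8)² ≈ 1 − 0.1177 ≈ 0.8823

0.88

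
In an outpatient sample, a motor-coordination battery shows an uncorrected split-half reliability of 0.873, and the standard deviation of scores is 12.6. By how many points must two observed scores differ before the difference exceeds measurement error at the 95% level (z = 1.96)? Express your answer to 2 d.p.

r_full = 2·0.873 / (1 + 0.873) ≈ 0.9322
SEM = 12.6000×√(1 − 0.9322) ≈ 3.2810
SE_diff = SEM × √2 ≈ 3.2810 × 1.4142 ≈ 4.6400
Minimum reliable difference = 1.96 × SE_diff ≈ 1.96 × 4.6400 ≈ 9.0944

9.09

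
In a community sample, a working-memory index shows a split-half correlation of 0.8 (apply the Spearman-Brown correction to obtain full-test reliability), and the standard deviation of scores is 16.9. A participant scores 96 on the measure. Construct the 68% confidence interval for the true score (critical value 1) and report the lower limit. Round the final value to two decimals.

90.37

Spearman-Brown: r = 2(0.8) / (1 + 0.8) = 1.600 / 1.800 ≈ 0.889
SEM = 16.900*√(1 − 0.889) ≈ 5.633
Half-width = 1*5.633 ≈ 5.633
Lower bound: 96 − 5.633 = 90.367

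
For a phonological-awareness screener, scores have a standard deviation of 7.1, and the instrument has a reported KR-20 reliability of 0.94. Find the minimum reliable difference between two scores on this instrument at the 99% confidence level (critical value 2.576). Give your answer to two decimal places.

The standard error of measurement is 7.1000*√(1 − 0.9400) ≈ 7.1000*0.2449 ≈ 1.7391.
SE_diff = √2 * SEM ≈ 2.4595
Smallest detectable difference = 2.576*2.4595 ≈ 6.3357

6.34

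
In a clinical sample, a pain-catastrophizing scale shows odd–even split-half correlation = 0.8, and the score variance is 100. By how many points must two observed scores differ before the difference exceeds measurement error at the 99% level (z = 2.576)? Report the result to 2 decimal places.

σ = 100^(1/2) = 10.0000
r_full = 2·0.8 / (1 + 0.8) ≃ 0.8889
SEM = 10.0000*√(1 − 0.8889) ≃ 3.3333
SE_diff = √2 * SEM ≃ 4.7140
Minimum reliable difference = 2.576 * SE_diff ≃ 2.576 * 4.7140 ≃ 12.1434

12.14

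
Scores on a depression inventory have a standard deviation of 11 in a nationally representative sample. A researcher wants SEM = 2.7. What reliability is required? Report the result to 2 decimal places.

Required reliability = 1 − (SEM/SD)² = 1 − 0.0602 ≈ 0.9398

0.94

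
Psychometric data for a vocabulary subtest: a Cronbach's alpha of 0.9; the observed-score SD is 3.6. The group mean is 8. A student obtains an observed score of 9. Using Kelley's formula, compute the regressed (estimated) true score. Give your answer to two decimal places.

8.90

T̂ = 0.900(9) + 0.100(8) ≈ 8.900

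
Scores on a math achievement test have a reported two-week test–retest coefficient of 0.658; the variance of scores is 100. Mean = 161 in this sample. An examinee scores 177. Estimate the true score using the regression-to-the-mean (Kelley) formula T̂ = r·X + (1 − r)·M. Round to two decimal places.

T̂ = r·X + (1 − r)·M = 0.6580·177 + 0.3420·161 = 116.4660 + 55.0620 ≈ 171.5280

171.53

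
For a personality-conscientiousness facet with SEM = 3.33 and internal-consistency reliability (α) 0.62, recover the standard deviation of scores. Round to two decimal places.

SD = SEM / √(1 − r) = 3.33 / √0.3800 ≈ 3.33 / 0.6164 ≈ 5.4020

5.40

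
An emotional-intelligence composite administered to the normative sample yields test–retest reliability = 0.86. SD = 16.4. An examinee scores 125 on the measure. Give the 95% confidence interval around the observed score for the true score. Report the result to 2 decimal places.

[112.97, 137.03]

The standard error of measurement is 16.40000*√(1 − 0.86000) ≈ 16.40000*0.37417 ≈ 6.13632.
1.96 * SEM ≈ 12.02718
CI = 125 ± 12.02718 → [112.97282, 137.02718]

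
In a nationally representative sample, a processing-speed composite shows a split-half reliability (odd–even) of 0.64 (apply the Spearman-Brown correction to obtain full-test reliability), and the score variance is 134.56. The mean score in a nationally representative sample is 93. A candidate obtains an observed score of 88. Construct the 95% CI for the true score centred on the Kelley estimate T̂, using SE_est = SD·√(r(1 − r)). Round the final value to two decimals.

[79.69, 98.51]

SD = √134.56 = 11.600
r_full = 2·0.64 / (1 + 0.64) ≈ 0.780
T̂ = 0.780(88) + 0.220(93) ≈ 89.098
SE_est = SD × √(r(1 − r)) = 11.600 × √0.171 ≈ 11.600 × 0.414 ≈ 4.801
95% CI: 89.098 ± 9.411 ≈ (79.687, 98.508)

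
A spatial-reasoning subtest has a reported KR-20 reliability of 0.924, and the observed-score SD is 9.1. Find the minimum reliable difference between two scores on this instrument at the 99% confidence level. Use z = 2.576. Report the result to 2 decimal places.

SEM = 9.100·√(1 − 0.924) ≈ 2.509
SE_diff = √2 · SEM ≈ 3.548
Minimum reliable difference = 2.576 · SE_diff ≈ 2.576 · 3.548 ≈ 9.139

9.14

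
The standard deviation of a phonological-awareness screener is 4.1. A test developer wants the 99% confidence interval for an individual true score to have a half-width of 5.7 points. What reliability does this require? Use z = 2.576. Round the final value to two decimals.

0.71

SEM needed = half-width / z = 5.7/2.576 ≈ 2.2127
r = 1 − (SEM / SD)² = 1 − (2.2127 / 4.1)² ≈ 1 − 0.2913 ≈ 0.7087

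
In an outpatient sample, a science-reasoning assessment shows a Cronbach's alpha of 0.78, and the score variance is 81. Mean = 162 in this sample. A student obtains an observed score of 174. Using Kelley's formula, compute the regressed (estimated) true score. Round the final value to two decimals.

171.36

T̂ = 0.780(174) + 0.220(162) ≈ 171.360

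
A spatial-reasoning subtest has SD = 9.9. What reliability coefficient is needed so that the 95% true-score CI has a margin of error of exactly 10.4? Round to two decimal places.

Required SEM = 10.4 / 1.96 ≈ 5.306
r = 1 − (SEM / SD)² = 1 − (5.306 / 9.9)² ≈ 1 − 0.287 ≈ 0.713

0.71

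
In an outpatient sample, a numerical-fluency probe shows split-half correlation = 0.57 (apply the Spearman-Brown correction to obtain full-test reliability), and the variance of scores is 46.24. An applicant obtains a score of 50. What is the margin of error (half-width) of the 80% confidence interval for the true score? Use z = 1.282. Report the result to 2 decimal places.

SD = √46.24 ≈ 6.800
r_full = 2·0.57 / (1 + 0.57) ≈ 0.726
The standard error of measurement is 6.800·√(1 − 0.726) ≈ 6.800·0.523 ≈ 3.559.
Half-width = 1.282·3.559 ≈ 4.562

4.56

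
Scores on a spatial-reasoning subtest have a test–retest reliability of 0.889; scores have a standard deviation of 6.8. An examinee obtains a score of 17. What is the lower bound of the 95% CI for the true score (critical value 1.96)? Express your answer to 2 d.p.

12.56

SEM = 6.8000 · √(1 − 0.8890) = 6.8000 · √0.1110 ≈ 6.8000 · 0.3332 ≈ 2.2655
Margin = 1.96 · 2.2655 ≈ 4.4404
Lower limit = 17 − 4.4404 ≈ 12.5596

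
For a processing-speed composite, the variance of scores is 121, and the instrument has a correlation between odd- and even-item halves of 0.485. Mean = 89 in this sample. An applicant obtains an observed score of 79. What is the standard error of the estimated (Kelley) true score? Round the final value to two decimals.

5.24

σ = 121^(1/2) = 11.000
Spearman-Brown: r = 2(0.485) / (1 + 0.485) = 0.970 / 1.485 ≈ 0.653
SE_est = SD · √(r(1 − r)) = 11.000 · √0.227 ≈ 11.000 · 0.476 ≈ 5.235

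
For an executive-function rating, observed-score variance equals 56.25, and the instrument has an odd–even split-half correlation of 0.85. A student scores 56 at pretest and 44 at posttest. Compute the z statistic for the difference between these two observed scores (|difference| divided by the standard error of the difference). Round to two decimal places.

3.97

σ = 56.25^(1/2) = 7.500
r_full = 2·0.85 / (1 + 0.85) ≈ 0.919
The standard error of measurement is 7.500·√(1 − 0.919) ≈ 7.500·0.285 ≈ 2.136.
SE_diff = √2 · SEM ≈ 3.020
z = |56 − 44| / 3.020 = 12 / 3.020 ≈ 3.973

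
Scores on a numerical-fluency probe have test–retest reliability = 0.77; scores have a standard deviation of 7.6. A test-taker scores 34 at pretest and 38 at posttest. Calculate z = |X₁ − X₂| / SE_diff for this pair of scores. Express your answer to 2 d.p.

0.78

SEM = 7.6000×√(1 − 0.7700) ≈ 3.6448
Standard error of the difference = 3.6448·√2 ≈ 5.1546
z = |34 − 38| / 5.1546 = 4 / 5.1546 ≈ 0.7760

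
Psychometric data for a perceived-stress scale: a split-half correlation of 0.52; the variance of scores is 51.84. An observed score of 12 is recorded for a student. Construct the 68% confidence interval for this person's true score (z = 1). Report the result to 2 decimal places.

SD = √51.84 ≈ 7.20000
Spearman-Brown: r = 2(0.52) / (1 + 0.52) = 1.04000 / 1.52000 ≈ 0.68421
SEM = 7.20000 · √(1 − 0.68421) = 7.20000 · √0.31579 ≈ 7.20000 · 0.56195 ≈ 4.04605
1 · SEM ≈ 4.04605
68% CI: 12 ± 4.04605 = [7.95395, 16.04605]

[7.95, 16.05]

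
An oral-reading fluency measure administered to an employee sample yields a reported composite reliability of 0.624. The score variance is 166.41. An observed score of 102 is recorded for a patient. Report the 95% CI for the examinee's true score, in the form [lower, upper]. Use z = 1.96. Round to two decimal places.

σ = 166.41^(1/2) = 12.900
SEM = 12.900 · √(1 − 0.624) = 12.900 · √0.376 ≈ 12.900 · 0.613 ≈ 7.910
Margin = 1.96 · 7.910 ≈ 15.504
95% CI: 102 ± 15.504 = [86.496, 117.504]

[86.50, 117.50]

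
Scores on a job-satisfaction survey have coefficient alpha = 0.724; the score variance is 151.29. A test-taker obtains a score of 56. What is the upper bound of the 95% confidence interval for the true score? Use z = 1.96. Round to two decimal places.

SD = √151.29 ≈ 12.3000
The standard error of measurement is 12.3000*√(1 − 0.7240) ≈ 12.3000*0.5254 ≈ 6.4619.
Half-width = 1.96*6.4619 ≈ 12.6653
Upper limit = 56 + 12.6653 ≈ 68.6653

68.67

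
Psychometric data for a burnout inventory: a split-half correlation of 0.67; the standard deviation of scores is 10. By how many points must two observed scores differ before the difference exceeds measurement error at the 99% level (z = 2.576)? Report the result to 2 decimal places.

r_full = 2·0.67 / (1 + 0.67) ≈ 0.8024
SEM = 10.0000·√(1 − 0.8024) ≈ 4.4453
SE_diff = √2 · SEM ≈ 6.2866
Minimum reliable difference = 2.576 · SE_diff ≈ 2.576 · 6.2866 ≈ 16.1942

16.19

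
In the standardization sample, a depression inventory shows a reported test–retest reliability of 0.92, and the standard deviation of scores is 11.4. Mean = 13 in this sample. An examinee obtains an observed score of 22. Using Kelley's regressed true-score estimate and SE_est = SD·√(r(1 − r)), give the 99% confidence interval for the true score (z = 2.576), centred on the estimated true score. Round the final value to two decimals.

[13.31, 29.25]

T̂ = 0.9200(22) + 0.0800(13) ≈ 21.2800
SE_est = 11.4000·√[r(1 − r)] ≈ 3.0927
99% CI: 21.2800 ± 7.9669 ≈ (13.3131, 29.2469)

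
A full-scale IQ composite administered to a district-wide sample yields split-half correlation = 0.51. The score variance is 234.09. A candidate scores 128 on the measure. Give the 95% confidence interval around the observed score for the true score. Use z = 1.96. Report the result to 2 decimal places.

SD = √234.09 = 15.300
r_full = 2·0.51 / (1 + 0.51) ≈ 0.675
The standard error of measurement is 15.300*√(1 − 0.675) ≈ 15.300*0.570 ≈ 8.716.
1.96 * SEM ≈ 17.083
Interval: (110.917, 145.083)

[110.92, 145.08]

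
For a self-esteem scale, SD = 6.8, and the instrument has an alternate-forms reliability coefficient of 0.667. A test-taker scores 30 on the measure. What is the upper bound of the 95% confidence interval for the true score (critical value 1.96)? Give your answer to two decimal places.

SEM = 6.80000 × √(1 − 0.66700) = 6.80000 × √0.33300 ≈ 6.80000 × 0.57706 ≈ 3.92402
Margin = 1.96 × 3.92402 ≈ 7.69108
Upper bound: 30 + 7.69108 = 37.69108

37.69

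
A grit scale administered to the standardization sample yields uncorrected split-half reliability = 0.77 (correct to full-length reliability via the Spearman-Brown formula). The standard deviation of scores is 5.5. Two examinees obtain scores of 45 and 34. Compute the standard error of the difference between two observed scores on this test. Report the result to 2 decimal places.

2.80

Spearman-Brown: r = 2(0.77) / (1 + 0.77) = 1.5400 / 1.7700 ≈ 0.8701
SEM = 5.5000*√(1 − 0.8701) ≈ 1.9826
SE_diff = SEM * √2 ≈ 1.9826 * 1.4142 ≈ 2.8039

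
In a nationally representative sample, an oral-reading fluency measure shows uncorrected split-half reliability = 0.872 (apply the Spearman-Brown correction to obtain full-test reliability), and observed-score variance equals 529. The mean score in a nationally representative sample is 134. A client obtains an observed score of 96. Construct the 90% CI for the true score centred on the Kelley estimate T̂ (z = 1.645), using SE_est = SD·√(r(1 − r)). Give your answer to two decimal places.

σ = 529^(1/2) = 23.0000
Spearman-Brown: r = 2(0.872) / (1 + 0.872) = 1.7440 / 1.8720 ≈ 0.9316
T̂ = r·X + (1 − r)·M = 0.9316·96 + 0.0684·134 ≈ 89.4359 + 9.1624 ≈ 98.5983
SE_est = 23.0000·√[r(1 − r)] ≈ 5.8050
90% CI: 98.5983 ± 9.5492 ≈ (89.0491, 108.1475)

[89.05, 108.15]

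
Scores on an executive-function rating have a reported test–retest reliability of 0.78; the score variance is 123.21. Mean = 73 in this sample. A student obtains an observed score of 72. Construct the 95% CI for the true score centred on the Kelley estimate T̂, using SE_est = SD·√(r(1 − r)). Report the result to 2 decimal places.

[63.21, 81.23]

SD = √123.21 = 11.1000
T̂ = r·X + (1 − r)·M = 0.7800*72 + 0.2200*73 = 56.1600 + 16.0600 ≈ 72.2200
SE_est = 11.1000·√[r(1 − r)] ≈ 4.5981
95% CI: 72.2200 ± 9.0123 ≈ (63.2077, 81.2323)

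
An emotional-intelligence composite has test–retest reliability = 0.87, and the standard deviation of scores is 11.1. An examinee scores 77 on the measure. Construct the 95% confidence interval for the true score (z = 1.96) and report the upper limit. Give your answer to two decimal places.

84.84

SEM = 11.100 * √(1 − 0.870) = 11.100 * √0.130 ≃ 11.100 * 0.361 ≃ 4.002
1.96 * SEM ≃ 7.844
Upper limit = 77 + 7.844 ≃ 84.844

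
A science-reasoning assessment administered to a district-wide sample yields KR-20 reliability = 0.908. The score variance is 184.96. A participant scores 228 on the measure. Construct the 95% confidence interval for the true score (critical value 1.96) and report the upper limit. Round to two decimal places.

236.09

σ = 184.96^(1/2) = 13.6000
The standard error of measurement is 13.6000*√(1 − 0.9080) ≈ 13.6000*0.3033 ≈ 4.1251.
Half-width = 1.96*4.1251 ≈ 8.0852
Upper limit = 228 + 8.0852 ≈ 236.0852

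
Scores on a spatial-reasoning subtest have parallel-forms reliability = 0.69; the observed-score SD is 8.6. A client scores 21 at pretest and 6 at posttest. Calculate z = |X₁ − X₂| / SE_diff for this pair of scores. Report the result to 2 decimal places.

2.22

SEM = 8.600 * √(1 − 0.690) = 8.600 * √0.310 ≈ 8.600 * 0.557 ≈ 4.788
Standard error of the difference = 4.788·√2 ≈ 6.772
z = 15 / 6.772 ≈ 2.215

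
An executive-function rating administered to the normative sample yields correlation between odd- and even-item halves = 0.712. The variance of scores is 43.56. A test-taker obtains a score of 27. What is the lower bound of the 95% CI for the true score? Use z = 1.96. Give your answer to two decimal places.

21.69

SD = √43.56 ≈ 6.600
Full-length reliability (Spearman-Brown) = 2(0.712)/(1+0.712) ≈ 0.832
SEM = 6.600 × √(1 − 0.832) = 6.600 × √0.168 ≈ 6.600 × 0.410 ≈ 2.707
Margin = 1.96 × 2.707 ≈ 5.306
Lower limit = 27 − 5.306 ≈ 21.694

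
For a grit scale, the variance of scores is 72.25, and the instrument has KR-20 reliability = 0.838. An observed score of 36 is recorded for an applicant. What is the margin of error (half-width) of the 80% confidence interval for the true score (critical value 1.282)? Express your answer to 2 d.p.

4.39

σ = 72.25^(1/2) = 8.500
SEM = 8.500 * √(1 − 0.838) = 8.500 * √0.162 ≈ 8.500 * 0.402 ≈ 3.421
Half-width = 1.282*3.421 ≈ 4.386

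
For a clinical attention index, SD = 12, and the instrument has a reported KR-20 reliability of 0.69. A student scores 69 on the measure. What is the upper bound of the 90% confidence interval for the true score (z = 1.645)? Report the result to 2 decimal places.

79.99

SEM = 12.000×√(1 − 0.690) ≈ 6.681
1.645 × SEM ≈ 10.991
Upper limit = 69 + 10.991 ≈ 79.991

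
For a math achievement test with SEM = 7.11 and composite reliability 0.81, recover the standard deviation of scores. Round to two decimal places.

16.31

σ = SEM·(1 − r)^(−1/2) ≈ 7.11·2.294 ≈ 16.311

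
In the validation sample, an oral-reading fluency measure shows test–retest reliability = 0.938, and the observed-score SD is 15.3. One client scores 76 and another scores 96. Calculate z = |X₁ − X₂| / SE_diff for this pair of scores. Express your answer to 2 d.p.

3.71

SEM = 15.300 · √(1 − 0.938) = 15.300 · √0.062 ≃ 15.300 · 0.249 ≃ 3.810
SE_diff = SEM · √2 ≃ 3.810 · 1.414 ≃ 5.388
z = |76 − 96| / 5.388 = 20 / 5.388 ≃ 3.712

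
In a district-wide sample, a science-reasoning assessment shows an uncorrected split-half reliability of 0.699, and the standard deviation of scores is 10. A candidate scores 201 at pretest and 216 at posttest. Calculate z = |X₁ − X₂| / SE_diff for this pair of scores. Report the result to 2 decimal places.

Spearman-Brown: r = 2(0.699) / (1 + 0.699) = 1.39800 / 1.69900 ≈ 0.82284
SEM = 10.00000 · √(1 − 0.82284) = 10.00000 · √0.17716 ≈ 10.00000 · 0.42091 ≈ 4.20907
Standard error of the difference = 4.20907·√2 ≈ 5.95253
z = 15 / 5.95253 ≈ 2.51994

2.52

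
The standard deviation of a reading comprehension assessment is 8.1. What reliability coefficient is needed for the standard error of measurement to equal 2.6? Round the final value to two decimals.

r = 1 − (2.60000/8.1)² ≈ 1 − 0.10303 ≈ 0.89697

0.90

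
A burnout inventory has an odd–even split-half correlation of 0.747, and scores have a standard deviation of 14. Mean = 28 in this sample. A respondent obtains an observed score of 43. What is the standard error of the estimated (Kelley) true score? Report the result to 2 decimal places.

Spearman-Brown: r = 2(0.747) / (1 + 0.747) = 1.494 / 1.747 ≈ 0.855
SE_est = SD × √(r(1 − r)) = 14.000 × √0.124 ≈ 14.000 × 0.352 ≈ 4.927

4.93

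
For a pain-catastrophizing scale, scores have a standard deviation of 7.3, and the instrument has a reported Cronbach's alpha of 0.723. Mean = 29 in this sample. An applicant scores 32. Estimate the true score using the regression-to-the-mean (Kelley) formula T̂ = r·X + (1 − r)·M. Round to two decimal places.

T̂ = r·X + (1 − r)·M = 0.72300*32 + 0.27700*29 = 23.13600 + 8.03300 ≈ 31.16900

31.17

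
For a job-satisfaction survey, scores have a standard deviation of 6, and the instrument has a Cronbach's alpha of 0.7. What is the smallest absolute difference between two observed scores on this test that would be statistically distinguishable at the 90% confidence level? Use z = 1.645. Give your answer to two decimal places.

SEM = 6.00000 × √(1 − 0.70000) = 6.00000 × √0.30000 ≃ 6.00000 × 0.54772 ≃ 3.28634
SE_diff = SEM × √2 ≃ 3.28634 × 1.41421 ≃ 4.64758
Smallest detectable difference = 1.645×4.64758 ≃ 7.64527

7.65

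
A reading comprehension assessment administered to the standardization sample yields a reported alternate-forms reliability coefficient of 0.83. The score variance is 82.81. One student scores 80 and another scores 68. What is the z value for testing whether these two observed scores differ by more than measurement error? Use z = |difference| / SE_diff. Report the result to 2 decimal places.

2.26

SD = √82.81 ≃ 9.1000
SEM = 9.1000·√(1 − 0.8300) ≃ 3.7520
SE_diff = SEM · √2 ≃ 3.7520 · 1.4142 ≃ 5.3062
z = |80 − 68| / 5.3062 = 12 / 5.3062 ≃ 2.2615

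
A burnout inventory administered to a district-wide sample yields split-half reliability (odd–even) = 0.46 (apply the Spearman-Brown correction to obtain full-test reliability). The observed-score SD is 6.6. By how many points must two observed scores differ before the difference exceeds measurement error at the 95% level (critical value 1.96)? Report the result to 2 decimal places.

11.13

Full-length reliability (Spearman-Brown) = 2(0.46)/(1+0.46) ≈ 0.630
SEM = 6.600*√(1 − 0.630) ≈ 4.014
SE_diff = SEM * √2 ≈ 4.014 * 1.414 ≈ 5.676
Minimum reliable difference = 1.96 * SE_diff ≈ 1.96 * 5.676 ≈ 11.126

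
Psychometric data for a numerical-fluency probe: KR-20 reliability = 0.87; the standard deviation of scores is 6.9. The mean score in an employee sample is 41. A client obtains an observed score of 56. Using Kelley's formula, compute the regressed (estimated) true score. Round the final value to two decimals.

54.05

T̂ = 0.8700(56) + 0.1300(41) ≈ 54.0500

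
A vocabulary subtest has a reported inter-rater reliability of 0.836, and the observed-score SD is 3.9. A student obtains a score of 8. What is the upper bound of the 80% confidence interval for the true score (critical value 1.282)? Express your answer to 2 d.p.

SEM = 3.9000*√(1 − 0.8360) ≈ 1.5794
Margin = 1.282 * 1.5794 ≈ 2.0248
Upper bound: 8 + 2.0248 = 10.0248

10.02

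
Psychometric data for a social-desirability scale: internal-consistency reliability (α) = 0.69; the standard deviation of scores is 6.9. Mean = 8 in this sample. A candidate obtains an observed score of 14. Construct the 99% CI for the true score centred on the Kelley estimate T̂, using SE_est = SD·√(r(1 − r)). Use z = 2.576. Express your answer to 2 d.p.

[3.92, 20.36]

T̂ = 0.6900(14) + 0.3100(8) ≈ 12.1400
SE_est = 6.9000·√[r(1 − r)] ≈ 3.1912
99% CI: 12.1400 ± 8.2205 ≈ (3.9195, 20.3605)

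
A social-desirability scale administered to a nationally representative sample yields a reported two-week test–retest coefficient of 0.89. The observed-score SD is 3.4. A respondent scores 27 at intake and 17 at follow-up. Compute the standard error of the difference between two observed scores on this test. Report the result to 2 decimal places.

1.59

The standard error of measurement is 3.40000*√(1 − 0.89000) ≃ 3.40000*0.33166 ≃ 1.12765.
SE_diff = √2 * SEM ≃ 1.59474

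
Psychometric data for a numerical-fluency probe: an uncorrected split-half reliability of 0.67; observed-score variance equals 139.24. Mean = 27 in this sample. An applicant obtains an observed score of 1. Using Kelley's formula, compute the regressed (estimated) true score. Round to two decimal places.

r_full = 2·0.67 / (1 + 0.67) ≈ 0.802
T̂ = r·X + (1 − r)·M = 0.802×1 + 0.198×27 ≈ 0.802 + 5.335 ≈ 6.138

6.14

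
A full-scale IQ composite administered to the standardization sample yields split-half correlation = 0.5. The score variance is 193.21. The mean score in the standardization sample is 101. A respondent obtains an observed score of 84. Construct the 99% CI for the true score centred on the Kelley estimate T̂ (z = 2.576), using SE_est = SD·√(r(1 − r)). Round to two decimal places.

σ = 193.21^(1/2) = 13.90000
Full-length reliability (Spearman-Brown) = 2(0.5)/(1+0.5) ≈ 0.66667
T̂ = r·X + (1 − r)·M = 0.66667·84 + 0.33333·101 ≈ 56.00000 + 33.66667 ≈ 89.66667
SE_est = SD · √(r(1 − r)) = 13.90000 · √0.22222 ≈ 13.90000 · 0.47140 ≈ 6.55252
CI = 89.66667 ± 2.576 · 6.55252 → [72.78737, 106.54597]

[72.79, 106.55]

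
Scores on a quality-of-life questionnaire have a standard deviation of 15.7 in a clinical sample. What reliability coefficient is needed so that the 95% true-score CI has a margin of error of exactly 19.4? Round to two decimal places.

SEM needed = half-width / z = 19.4/1.96 ≃ 9.8980
Required reliability = 1 − (SEM/SD)² = 1 − 0.3975 ≃ 0.6025

0.60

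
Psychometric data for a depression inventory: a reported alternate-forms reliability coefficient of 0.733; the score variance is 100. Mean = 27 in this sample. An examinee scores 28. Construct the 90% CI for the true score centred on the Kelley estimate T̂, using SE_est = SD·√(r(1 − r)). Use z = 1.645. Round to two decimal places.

σ = 100^(1/2) = 10.000
T̂ = 0.733(28) + 0.267(27) ≃ 27.733
SE_est = SD × √(r(1 − r)) = 10.000 × √0.196 ≃ 10.000 × 0.442 ≃ 4.424
90% CI: 27.733 ± 7.277 ≃ (20.456, 35.010)

[20.46, 35.01]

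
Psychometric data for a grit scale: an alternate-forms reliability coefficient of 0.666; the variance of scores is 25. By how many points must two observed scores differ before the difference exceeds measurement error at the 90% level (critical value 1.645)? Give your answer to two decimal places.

6.72

σ = 25^(1/2) = 5.0000
The standard error of measurement is 5.0000·√(1 − 0.6660) ≈ 5.0000·0.5779 ≈ 2.8896.
SE_diff = √2 · SEM ≈ 4.0866
Minimum reliable difference = 1.645 · SE_diff ≈ 1.645 · 4.0866 ≈ 6.7224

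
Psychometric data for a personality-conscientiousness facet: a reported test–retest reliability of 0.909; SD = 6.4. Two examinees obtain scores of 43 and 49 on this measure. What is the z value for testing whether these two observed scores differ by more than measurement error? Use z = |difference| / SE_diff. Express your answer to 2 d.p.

SEM = 6.40000*√(1 − 0.90900) ≃ 1.93064
Standard error of the difference = 1.93064·√2 ≃ 2.73033
z = 6 / 2.73033 ≃ 2.19753

2.20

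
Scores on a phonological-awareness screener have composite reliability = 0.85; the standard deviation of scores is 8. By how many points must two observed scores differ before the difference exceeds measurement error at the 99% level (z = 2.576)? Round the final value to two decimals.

SEM = 8.000×√(1 − 0.850) ≈ 3.098
SE_diff = √2 × SEM ≈ 4.382
Smallest detectable difference = 2.576×4.382 ≈ 11.287

11.29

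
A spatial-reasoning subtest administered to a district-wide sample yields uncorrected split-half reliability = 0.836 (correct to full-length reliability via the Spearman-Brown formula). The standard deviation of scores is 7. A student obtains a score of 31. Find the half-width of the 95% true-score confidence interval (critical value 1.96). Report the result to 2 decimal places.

4.10

Full-length reliability (Spearman-Brown) = 2(0.836)/(1+0.836) ≈ 0.911
SEM = 7.000 · √(1 − 0.911) = 7.000 · √0.089 ≈ 7.000 · 0.299 ≈ 2.092
Margin = 1.96 · 2.092 ≈ 4.101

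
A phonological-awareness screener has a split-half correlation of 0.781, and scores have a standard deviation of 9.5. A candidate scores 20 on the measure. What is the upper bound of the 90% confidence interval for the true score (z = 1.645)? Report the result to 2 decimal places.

Spearman-Brown: r = 2(0.781) / (1 + 0.781) = 1.562 / 1.781 ≈ 0.877
SEM = 9.500 × √(1 − 0.877) = 9.500 × √0.123 ≈ 9.500 × 0.351 ≈ 3.331
Margin = 1.645 × 3.331 ≈ 5.480
Upper bound: 20 + 5.480 = 25.480

25.48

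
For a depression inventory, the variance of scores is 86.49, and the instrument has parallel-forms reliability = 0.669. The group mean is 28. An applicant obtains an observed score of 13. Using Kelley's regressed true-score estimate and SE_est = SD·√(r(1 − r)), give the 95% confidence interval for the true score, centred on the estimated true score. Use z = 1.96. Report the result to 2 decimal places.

SD = √86.49 = 9.3000
T̂ = 0.6690(13) + 0.3310(28) ≈ 17.9650
SE_est = SD × √(r(1 − r)) = 9.3000 × √0.2214 ≈ 9.3000 × 0.4706 ≈ 4.3763
CI = 17.9650 ± 1.96 × 4.3763 → [9.3874, 26.5426]

[9.39, 26.54]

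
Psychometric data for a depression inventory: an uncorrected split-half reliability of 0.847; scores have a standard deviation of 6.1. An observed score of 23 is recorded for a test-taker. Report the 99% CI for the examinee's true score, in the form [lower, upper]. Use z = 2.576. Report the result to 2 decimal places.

r_full = 2·0.847 / (1 + 0.847) ≃ 0.9172
The standard error of measurement is 6.1000·√(1 − 0.9172) ≃ 6.1000·0.2878 ≃ 1.7557.
Margin = 2.576 · 1.7557 ≃ 4.5226
Interval: (18.4774, 27.5226)

[18.48, 27.52]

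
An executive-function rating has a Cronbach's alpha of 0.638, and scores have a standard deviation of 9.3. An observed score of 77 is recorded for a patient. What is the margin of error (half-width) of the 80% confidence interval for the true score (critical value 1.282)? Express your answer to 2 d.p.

SEM = 9.30000*√(1 − 0.63800) ≃ 5.59548
1.282 * SEM ≃ 7.17340

7.17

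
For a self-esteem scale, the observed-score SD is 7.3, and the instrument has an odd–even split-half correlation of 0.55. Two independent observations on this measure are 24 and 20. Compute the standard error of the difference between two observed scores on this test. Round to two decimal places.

Spearman-Brown: r = 2(0.55) / (1 + 0.55) = 1.100 / 1.550 ≈ 0.710
SEM = 7.300 · √(1 − 0.710) = 7.300 · √0.290 ≈ 7.300 · 0.539 ≈ 3.933
Standard error of the difference = 3.933·√2 ≈ 5.563

5.56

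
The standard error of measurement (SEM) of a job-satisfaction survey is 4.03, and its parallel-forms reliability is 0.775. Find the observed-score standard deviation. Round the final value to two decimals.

σ = SEM·(1 − r)^(−1/2) ≈ 4.03·2.108 ≈ 8.496

8.50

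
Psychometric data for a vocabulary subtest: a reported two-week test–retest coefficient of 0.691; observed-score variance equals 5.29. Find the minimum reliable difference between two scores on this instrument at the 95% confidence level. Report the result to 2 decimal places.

3.54

σ = 5.29^(1/2) = 2.300
SEM = 2.300 * √(1 − 0.691) = 2.300 * √0.309 ≃ 2.300 * 0.556 ≃ 1.279
SE_diff = SEM * √2 ≃ 1.279 * 1.414 ≃ 1.808
Smallest detectable difference = 1.96*1.808 ≃ 3.544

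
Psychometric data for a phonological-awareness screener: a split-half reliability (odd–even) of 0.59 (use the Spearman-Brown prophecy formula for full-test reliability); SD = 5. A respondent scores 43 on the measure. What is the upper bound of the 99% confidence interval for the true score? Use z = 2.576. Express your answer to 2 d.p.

Spearman-Brown: r = 2(0.59) / (1 + 0.59) = 1.1800 / 1.5900 ≈ 0.7421
SEM = 5.0000*√(1 − 0.7421) ≈ 2.5390
Margin = 2.576 * 2.5390 ≈ 6.5405
Upper limit = 43 + 6.5405 ≈ 49.5405

49.54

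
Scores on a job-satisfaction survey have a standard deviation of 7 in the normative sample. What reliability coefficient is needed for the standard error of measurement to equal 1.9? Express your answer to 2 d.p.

0.93

r = 1 − (1.900/7)² ≃ 1 − 0.074 ≃ 0.926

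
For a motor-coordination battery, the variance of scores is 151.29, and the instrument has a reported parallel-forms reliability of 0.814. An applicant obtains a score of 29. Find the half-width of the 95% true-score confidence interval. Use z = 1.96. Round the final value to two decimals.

SD = √151.29 ≃ 12.3000
SEM = 12.3000·√(1 − 0.8140) ≃ 5.3047
Half-width = 1.96·5.3047 ≃ 10.3972

10.40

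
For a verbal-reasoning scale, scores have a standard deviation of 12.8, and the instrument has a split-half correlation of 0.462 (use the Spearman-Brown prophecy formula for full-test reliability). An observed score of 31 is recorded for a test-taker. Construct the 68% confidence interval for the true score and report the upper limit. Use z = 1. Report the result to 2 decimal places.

Spearman-Brown: r = 2(0.462) / (1 + 0.462) = 0.92400 / 1.46200 ≈ 0.63201
SEM = 12.80000 * √(1 − 0.63201) = 12.80000 * √0.36799 ≈ 12.80000 * 0.60662 ≈ 7.76475
1 * SEM ≈ 7.76475
Upper bound: 31 + 7.76475 = 38.76475

38.76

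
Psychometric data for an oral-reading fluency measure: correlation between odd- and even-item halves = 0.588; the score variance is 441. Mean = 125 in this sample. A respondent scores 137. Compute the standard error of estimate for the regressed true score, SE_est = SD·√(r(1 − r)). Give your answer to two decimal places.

σ = 441^(1/2) = 21.00000
r_full = 2·0.588 / (1 + 0.588) ≈ 0.74055
SE_est = 21.00000*√(0.74055*0.25945) ≈ 9.20494

9.20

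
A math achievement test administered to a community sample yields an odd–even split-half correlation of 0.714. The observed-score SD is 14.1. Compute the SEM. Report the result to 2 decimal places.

5.76

Full-length reliability (Spearman-Brown) = 2(0.714)/(1+0.714) ≃ 0.8331
The standard error of measurement is 14.1000·√(1 − 0.8331) ≃ 14.1000·0.4085 ≃ 5.7597.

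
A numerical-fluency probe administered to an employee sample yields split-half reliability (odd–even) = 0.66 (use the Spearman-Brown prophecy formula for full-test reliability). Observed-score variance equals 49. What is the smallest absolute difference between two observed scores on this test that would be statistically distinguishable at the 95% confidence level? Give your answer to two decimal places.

SD = √49 = 7.00000
Spearman-Brown: r = 2(0.66) / (1 + 0.66) = 1.32000 / 1.66000 ≃ 0.79518
SEM = 7.00000×√(1 − 0.79518) ≃ 3.16799
Standard error of the difference = 3.16799·√2 ≃ 4.48021
Minimum reliable difference = 1.96 × SE_diff ≃ 1.96 × 4.48021 ≃ 8.78121

8.78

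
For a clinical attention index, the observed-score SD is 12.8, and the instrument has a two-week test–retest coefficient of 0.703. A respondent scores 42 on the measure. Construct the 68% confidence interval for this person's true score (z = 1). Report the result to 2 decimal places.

The standard error of measurement is 12.800*√(1 − 0.703) ≈ 12.800*0.545 ≈ 6.976.
Margin = 1 * 6.976 ≈ 6.976
Interval: (35.024, 48.976)

[35.02, 48.98]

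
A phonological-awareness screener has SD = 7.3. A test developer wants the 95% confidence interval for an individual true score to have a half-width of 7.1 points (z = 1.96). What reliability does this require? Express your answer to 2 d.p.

0.75

SEM needed = half-width / z = 7.1/1.96 ≈ 3.622
r = 1 − (3.622/7.3)² ≈ 1 − 0.246 ≈ 0.754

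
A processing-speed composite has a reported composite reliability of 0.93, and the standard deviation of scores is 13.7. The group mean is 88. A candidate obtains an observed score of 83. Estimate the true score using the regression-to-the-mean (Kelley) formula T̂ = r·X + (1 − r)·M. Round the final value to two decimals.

83.35

T̂ = r·X + (1 − r)·M = 0.930×83 + 0.070×88 = 77.190 + 6.160 ≈ 83.350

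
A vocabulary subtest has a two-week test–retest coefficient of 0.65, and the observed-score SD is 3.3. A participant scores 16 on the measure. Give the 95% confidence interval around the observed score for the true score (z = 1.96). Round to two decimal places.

[12.17, 19.83]

The standard error of measurement is 3.3000·√(1 − 0.6500) ≃ 3.3000·0.5916 ≃ 1.9523.
Half-width = 1.96·1.9523 ≃ 3.8265
CI = 16 ± 3.8265 → [12.1735, 19.8265]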